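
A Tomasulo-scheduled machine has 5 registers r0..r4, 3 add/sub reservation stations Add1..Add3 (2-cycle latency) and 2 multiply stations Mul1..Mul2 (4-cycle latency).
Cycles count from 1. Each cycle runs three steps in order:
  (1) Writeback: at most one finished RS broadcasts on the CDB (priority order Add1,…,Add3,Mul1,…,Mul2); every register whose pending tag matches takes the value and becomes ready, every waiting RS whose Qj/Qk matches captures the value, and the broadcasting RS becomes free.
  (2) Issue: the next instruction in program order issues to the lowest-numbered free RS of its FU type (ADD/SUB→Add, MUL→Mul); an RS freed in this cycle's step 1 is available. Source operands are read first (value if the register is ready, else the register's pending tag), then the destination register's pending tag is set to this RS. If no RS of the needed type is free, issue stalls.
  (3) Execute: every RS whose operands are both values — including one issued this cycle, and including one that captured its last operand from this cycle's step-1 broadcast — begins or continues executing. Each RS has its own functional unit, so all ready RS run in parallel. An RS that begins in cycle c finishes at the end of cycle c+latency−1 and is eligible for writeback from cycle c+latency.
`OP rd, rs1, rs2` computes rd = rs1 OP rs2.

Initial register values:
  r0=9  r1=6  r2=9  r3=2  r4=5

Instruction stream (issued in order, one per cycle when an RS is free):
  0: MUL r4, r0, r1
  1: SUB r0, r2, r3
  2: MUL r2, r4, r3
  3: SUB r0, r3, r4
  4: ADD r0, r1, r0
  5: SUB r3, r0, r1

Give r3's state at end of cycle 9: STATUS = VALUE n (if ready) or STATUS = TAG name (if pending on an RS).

cycle 1: issue MUL r4<-Mul1 // r0:9,r1:6,r2:9,r3:2,r4:Mul1
cycle 2: issue SUB r0<-Add1 // r0:Add1,r1:6,r2:9,r3:2,r4:Mul1
cycle 3: issue MUL r2<-Mul2 // r0:Add1,r1:6,r2:Mul2,r3:2,r4:Mul1
cycle 4: CDB Add1=7; issue SUB r0<-Add1 // r0:Add1,r1:6,r2:Mul2,r3:2,r4:Mul1
cycle 5: CDB Mul1=54; issue ADD r0<-Add2 // r0:Add2,r1:6,r2:Mul2,r3:2,r4:54
cycle 6: issue SUB r3<-Add3 // r0:Add2,r1:6,r2:Mul2,r3:Add3,r4:54
cycle 7: CDB Add1=-52 // r0:Add2,r1:6,r2:Mul2,r3:Add3,r4:54
cycle 8: - // r0:Add2,r1:6,r2:Mul2,r3:Add3,r4:54
cycle 9: CDB Add2=-46 // r0:-46,r1:6,r2:Mul2,r3:Add3,r4:54

STATUS = TAG Add3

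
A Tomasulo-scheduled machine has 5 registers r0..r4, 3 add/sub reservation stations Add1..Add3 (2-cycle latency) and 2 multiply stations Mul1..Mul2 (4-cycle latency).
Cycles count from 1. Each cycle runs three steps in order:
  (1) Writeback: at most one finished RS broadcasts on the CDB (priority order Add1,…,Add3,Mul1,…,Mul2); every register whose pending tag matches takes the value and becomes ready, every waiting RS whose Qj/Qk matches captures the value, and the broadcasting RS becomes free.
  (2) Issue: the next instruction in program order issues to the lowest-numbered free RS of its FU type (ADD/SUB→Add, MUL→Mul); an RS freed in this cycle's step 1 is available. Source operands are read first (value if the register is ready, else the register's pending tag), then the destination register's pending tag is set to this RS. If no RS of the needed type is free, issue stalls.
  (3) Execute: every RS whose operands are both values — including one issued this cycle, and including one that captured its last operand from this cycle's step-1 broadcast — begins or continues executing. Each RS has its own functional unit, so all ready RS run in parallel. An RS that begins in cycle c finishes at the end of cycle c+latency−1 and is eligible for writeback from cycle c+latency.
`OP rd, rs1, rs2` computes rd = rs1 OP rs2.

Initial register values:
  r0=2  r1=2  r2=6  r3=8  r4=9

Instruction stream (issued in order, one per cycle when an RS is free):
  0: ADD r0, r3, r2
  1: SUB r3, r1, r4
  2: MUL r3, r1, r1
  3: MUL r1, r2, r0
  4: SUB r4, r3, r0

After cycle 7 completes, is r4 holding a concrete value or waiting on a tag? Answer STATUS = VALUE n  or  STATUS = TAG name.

STATUS = TAG Add1

cycle 1: issue ADD r0<-Add1 // r0:Add1,r1:2,r2:6,r3:8,r4:9
cycle 2: issue SUB r3<-Add2 // r0:Add1,r1:2,r2:6,r3:Add2,r4:9
cycle 3: CDB Add1=14; issue MUL r3<-Mul1 // r0:14,r1:2,r2:6,r3:Mul1,r4:9
cycle 4: CDB Add2=-7; issue MUL r1<-Mul2 // r0:14,r1:Mul2,r2:6,r3:Mul1,r4:9
cycle 5: issue SUB r4<-Add1 // r0:14,r1:Mul2,r2:6,r3:Mul1,r4:Add1
cycle 6: - // r0:14,r1:Mul2,r2:6,r3:Mul1,r4:Add1
cycle 7: CDB Mul1=4 // r0:14,r1:Mul2,r2:6,r3:4,r4:Add1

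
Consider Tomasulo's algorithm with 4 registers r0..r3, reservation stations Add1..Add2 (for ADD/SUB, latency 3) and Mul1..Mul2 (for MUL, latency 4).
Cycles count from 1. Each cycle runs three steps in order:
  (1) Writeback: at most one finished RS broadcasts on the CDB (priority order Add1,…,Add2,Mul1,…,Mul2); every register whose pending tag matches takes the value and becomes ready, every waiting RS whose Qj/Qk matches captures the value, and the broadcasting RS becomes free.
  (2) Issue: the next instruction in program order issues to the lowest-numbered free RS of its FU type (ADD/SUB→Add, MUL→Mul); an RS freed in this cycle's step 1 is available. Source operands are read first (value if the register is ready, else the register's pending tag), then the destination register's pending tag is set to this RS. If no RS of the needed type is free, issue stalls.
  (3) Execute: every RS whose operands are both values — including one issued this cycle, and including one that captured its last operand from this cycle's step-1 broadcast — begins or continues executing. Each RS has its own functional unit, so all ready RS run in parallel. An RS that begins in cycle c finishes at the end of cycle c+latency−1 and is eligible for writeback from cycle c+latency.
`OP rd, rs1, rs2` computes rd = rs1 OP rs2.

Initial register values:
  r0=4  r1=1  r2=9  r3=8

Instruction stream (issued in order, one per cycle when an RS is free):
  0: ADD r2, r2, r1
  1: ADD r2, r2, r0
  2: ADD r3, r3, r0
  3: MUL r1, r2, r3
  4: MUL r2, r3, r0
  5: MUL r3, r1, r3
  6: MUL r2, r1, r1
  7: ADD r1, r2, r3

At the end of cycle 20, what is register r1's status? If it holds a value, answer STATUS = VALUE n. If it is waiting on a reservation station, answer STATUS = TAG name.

STATUS = VALUE 30240

cycle 1: issue ADD r2<-Add1 // r0:4,r1:1,r2:Add1,r3:8
cycle 2: issue ADD r2<-Add2 // r0:4,r1:1,r2:Add2,r3:8
cycle 3: stall // r0:4,r1:1,r2:Add2,r3:8
cycle 4: CDB Add1=10; issue ADD r3<-Add1 // r0:4,r1:1,r2:Add2,r3:Add1
cycle 5: issue MUL r1<-Mul1 // r0:4,r1:Mul1,r2:Add2,r3:Add1
cycle 6: issue MUL r2<-Mul2 // r0:4,r1:Mul1,r2:Mul2,r3:Add1
cycle 7: CDB Add1=12; stall // r0:4,r1:Mul1,r2:Mul2,r3:12
cycle 8: CDB Add2=14; stall // r0:4,r1:Mul1,r2:Mul2,r3:12
cycle 9: stall // r0:4,r1:Mul1,r2:Mul2,r3:12
cycle 10: stall // r0:4,r1:Mul1,r2:Mul2,r3:12
cycle 11: CDB Mul2=48; issue MUL r3<-Mul2 // r0:4,r1:Mul1,r2:48,r3:Mul2
cycle 12: CDB Mul1=168; issue MUL r2<-Mul1 // r0:4,r1:168,r2:Mul1,r3:Mul2
cycle 13: issue ADD r1<-Add1 // r0:4,r1:Add1,r2:Mul1,r3:Mul2
cycle 14: - // r0:4,r1:Add1,r2:Mul1,r3:Mul2
cycle 15: - // r0:4,r1:Add1,r2:Mul1,r3:Mul2
cycle 16: CDB Mul1=28224 // r0:4,r1:Add1,r2:28224,r3:Mul2
cycle 17: CDB Mul2=2016 // r0:4,r1:Add1,r2:28224,r3:2016
cycle 18: - // r0:4,r1:Add1,r2:28224,r3:2016
cycle 19: - // r0:4,r1:Add1,r2:28224,r3:2016
cycle 20: CDB Add1=30240 // r0:4,r1:30240,r2:28224,r3:2016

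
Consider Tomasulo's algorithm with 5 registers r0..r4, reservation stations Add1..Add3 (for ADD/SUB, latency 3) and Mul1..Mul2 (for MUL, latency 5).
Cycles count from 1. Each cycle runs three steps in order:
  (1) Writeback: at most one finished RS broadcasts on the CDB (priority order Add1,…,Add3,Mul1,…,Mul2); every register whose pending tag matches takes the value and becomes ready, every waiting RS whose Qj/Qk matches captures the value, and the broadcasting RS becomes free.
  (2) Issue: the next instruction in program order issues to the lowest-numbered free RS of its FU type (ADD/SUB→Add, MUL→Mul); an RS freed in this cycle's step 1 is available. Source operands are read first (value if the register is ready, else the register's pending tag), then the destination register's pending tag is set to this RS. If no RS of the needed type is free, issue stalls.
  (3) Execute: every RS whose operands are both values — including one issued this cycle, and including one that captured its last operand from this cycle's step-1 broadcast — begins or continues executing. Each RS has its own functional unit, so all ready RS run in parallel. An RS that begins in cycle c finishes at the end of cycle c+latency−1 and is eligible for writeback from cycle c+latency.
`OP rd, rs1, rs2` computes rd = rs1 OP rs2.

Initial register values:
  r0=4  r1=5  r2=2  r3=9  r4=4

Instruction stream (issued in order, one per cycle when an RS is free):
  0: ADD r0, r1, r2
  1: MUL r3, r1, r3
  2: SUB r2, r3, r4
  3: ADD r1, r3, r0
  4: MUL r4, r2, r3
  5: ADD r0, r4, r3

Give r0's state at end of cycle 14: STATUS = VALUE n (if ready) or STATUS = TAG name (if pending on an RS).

STATUS = TAG Add3

  c1: issue ADD r0<-Add1  regs: r0:Add1,r1:5,r2:2,r3:9,r4:4
  c2: issue MUL r3<-Mul1  regs: r0:Add1,r1:5,r2:2,r3:Mul1,r4:4
  c3: issue SUB r2<-Add2  regs: r0:Add1,r1:5,r2:Add2,r3:Mul1,r4:4
  c4: CDB Add1=7; issue ADD r1<-Add1  regs: r0:7,r1:Add1,r2:Add2,r3:Mul1,r4:4
  c5: issue MUL r4<-Mul2  regs: r0:7,r1:Add1,r2:Add2,r3:Mul1,r4:Mul2
  c6: issue ADD r0<-Add3  regs: r0:Add3,r1:Add1,r2:Add2,r3:Mul1,r4:Mul2
  c7: CDB Mul1=45  regs: r0:Add3,r1:Add1,r2:Add2,r3:45,r4:Mul2
  c8: -  regs: r0:Add3,r1:Add1,r2:Add2,r3:45,r4:Mul2
  c9: -  regs: r0:Add3,r1:Add1,r2:Add2,r3:45,r4:Mul2
  c10: CDB Add1=52  regs: r0:Add3,r1:52,r2:Add2,r3:45,r4:Mul2
  c11: CDB Add2=41  regs: r0:Add3,r1:52,r2:41,r3:45,r4:Mul2
  c12: -  regs: r0:Add3,r1:52,r2:41,r3:45,r4:Mul2
  c13: -  regs: r0:Add3,r1:52,r2:41,r3:45,r4:Mul2
  c14: -  regs: r0:Add3,r1:52,r2:41,r3:45,r4:Mul2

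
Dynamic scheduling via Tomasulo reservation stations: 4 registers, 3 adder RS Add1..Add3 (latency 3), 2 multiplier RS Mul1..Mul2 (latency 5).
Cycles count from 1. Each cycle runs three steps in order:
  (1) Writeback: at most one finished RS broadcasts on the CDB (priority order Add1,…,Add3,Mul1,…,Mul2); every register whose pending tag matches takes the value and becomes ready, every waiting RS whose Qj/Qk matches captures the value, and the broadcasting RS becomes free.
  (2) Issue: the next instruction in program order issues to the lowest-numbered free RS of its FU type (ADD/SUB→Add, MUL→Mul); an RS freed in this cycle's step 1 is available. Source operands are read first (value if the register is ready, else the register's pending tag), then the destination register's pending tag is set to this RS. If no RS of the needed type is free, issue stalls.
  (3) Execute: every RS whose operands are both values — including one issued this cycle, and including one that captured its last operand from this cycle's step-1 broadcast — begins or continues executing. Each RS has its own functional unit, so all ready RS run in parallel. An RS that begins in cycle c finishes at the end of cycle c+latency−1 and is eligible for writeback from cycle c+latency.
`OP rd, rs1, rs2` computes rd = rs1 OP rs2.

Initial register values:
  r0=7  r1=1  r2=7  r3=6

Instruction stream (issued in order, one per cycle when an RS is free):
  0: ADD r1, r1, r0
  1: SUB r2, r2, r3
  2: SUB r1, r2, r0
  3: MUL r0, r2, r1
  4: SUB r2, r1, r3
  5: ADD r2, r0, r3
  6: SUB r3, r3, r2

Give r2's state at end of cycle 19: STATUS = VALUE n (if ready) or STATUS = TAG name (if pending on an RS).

  c1: issue ADD r1<-Add1  regs: r0:7,r1:Add1,r2:7,r3:6
  c2: issue SUB r2<-Add2  regs: r0:7,r1:Add1,r2:Add2,r3:6
  c3: issue SUB r1<-Add3  regs: r0:7,r1:Add3,r2:Add2,r3:6
  c4: CDB Add1=8; issue MUL r0<-Mul1  regs: r0:Mul1,r1:Add3,r2:Add2,r3:6
  c5: CDB Add2=1; issue SUB r2<-Add1  regs: r0:Mul1,r1:Add3,r2:Add1,r3:6
  c6: issue ADD r2<-Add2  regs: r0:Mul1,r1:Add3,r2:Add2,r3:6
  c7: stall  regs: r0:Mul1,r1:Add3,r2:Add2,r3:6
  c8: CDB Add3=-6; issue SUB r3<-Add3  regs: r0:Mul1,r1:-6,r2:Add2,r3:Add3
  c9: -  regs: r0:Mul1,r1:-6,r2:Add2,r3:Add3
  c10: -  regs: r0:Mul1,r1:-6,r2:Add2,r3:Add3
  c11: CDB Add1=-12  regs: r0:Mul1,r1:-6,r2:Add2,r3:Add3
  c12: -  regs: r0:Mul1,r1:-6,r2:Add2,r3:Add3
  c13: CDB Mul1=-6  regs: r0:-6,r1:-6,r2:Add2,r3:Add3
  c14: -  regs: r0:-6,r1:-6,r2:Add2,r3:Add3
  c15: -  regs: r0:-6,r1:-6,r2:Add2,r3:Add3
  c16: CDB Add2=0  regs: r0:-6,r1:-6,r2:0,r3:Add3
  c17: -  regs: r0:-6,r1:-6,r2:0,r3:Add3
  c18: -  regs: r0:-6,r1:-6,r2:0,r3:Add3
  c19: CDB Add3=6  regs: r0:-6,r1:-6,r2:0,r3:6

STATUS = VALUE 0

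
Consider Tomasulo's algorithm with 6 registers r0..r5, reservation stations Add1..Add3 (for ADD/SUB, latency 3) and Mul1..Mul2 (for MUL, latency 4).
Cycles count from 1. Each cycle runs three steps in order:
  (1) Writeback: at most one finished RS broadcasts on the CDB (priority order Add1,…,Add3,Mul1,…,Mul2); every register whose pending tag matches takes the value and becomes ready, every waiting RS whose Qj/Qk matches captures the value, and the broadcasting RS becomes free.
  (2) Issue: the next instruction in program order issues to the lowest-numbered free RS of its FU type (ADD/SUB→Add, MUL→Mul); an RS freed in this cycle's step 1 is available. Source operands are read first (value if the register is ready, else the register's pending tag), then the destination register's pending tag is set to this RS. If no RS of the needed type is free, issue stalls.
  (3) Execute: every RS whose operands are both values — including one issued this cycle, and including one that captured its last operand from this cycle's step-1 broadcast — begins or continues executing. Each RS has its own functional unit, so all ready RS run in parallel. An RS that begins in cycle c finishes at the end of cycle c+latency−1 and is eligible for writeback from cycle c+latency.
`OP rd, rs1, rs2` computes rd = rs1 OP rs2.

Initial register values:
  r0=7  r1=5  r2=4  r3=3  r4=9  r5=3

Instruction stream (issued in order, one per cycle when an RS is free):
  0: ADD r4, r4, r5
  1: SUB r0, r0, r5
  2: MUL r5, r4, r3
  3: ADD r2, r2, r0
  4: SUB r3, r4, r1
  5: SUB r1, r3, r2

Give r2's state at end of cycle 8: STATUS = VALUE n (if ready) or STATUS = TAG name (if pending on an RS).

STATUS = VALUE 8

cycle 1: issue ADD r4<-Add1 // r0:7,r1:5,r2:4,r3:3,r4:Add1,r5:3
cycle 2: issue SUB r0<-Add2 // r0:Add2,r1:5,r2:4,r3:3,r4:Add1,r5:3
cycle 3: issue MUL r5<-Mul1 // r0:Add2,r1:5,r2:4,r3:3,r4:Add1,r5:Mul1
cycle 4: CDB Add1=12; issue ADD r2<-Add1 // r0:Add2,r1:5,r2:Add1,r3:3,r4:12,r5:Mul1
cycle 5: CDB Add2=4; issue SUB r3<-Add2 // r0:4,r1:5,r2:Add1,r3:Add2,r4:12,r5:Mul1
cycle 6: issue SUB r1<-Add3 // r0:4,r1:Add3,r2:Add1,r3:Add2,r4:12,r5:Mul1
cycle 7: - // r0:4,r1:Add3,r2:Add1,r3:Add2,r4:12,r5:Mul1
cycle 8: CDB Add1=8 // r0:4,r1:Add3,r2:8,r3:Add2,r4:12,r5:Mul1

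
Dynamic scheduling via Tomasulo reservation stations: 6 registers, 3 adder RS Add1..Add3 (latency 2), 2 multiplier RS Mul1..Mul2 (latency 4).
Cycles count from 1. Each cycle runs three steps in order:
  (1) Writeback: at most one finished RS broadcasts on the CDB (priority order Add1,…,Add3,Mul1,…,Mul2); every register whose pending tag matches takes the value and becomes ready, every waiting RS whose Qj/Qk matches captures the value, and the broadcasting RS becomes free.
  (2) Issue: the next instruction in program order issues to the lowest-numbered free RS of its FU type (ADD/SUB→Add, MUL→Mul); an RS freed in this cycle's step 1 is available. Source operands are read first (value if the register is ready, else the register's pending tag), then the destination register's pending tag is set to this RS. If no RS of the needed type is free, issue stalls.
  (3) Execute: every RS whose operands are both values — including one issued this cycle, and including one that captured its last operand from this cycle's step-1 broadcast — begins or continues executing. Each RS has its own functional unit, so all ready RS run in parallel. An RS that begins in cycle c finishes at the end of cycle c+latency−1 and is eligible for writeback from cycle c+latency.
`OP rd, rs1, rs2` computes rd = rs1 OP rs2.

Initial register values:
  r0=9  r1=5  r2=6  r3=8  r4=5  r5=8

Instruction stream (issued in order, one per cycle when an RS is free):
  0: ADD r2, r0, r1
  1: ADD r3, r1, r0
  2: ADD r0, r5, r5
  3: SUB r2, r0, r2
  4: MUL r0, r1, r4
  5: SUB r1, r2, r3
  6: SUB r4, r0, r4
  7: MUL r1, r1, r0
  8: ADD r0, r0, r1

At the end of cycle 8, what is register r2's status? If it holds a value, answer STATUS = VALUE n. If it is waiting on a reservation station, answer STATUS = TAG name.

  c1: issue ADD r2<-Add1  regs: r0:9,r1:5,r2:Add1,r3:8,r4:5,r5:8
  c2: issue ADD r3<-Add2  regs: r0:9,r1:5,r2:Add1,r3:Add2,r4:5,r5:8
  c3: CDB Add1=14; issue ADD r0<-Add1  regs: r0:Add1,r1:5,r2:14,r3:Add2,r4:5,r5:8
  c4: CDB Add2=14; issue SUB r2<-Add2  regs: r0:Add1,r1:5,r2:Add2,r3:14,r4:5,r5:8
  c5: CDB Add1=16; issue MUL r0<-Mul1  regs: r0:Mul1,r1:5,r2:Add2,r3:14,r4:5,r5:8
  c6: issue SUB r1<-Add1  regs: r0:Mul1,r1:Add1,r2:Add2,r3:14,r4:5,r5:8
  c7: CDB Add2=2; issue SUB r4<-Add2  regs: r0:Mul1,r1:Add1,r2:2,r3:14,r4:Add2,r5:8
  c8: issue MUL r1<-Mul2  regs: r0:Mul1,r1:Mul2,r2:2,r3:14,r4:Add2,r5:8

STATUS = VALUE 2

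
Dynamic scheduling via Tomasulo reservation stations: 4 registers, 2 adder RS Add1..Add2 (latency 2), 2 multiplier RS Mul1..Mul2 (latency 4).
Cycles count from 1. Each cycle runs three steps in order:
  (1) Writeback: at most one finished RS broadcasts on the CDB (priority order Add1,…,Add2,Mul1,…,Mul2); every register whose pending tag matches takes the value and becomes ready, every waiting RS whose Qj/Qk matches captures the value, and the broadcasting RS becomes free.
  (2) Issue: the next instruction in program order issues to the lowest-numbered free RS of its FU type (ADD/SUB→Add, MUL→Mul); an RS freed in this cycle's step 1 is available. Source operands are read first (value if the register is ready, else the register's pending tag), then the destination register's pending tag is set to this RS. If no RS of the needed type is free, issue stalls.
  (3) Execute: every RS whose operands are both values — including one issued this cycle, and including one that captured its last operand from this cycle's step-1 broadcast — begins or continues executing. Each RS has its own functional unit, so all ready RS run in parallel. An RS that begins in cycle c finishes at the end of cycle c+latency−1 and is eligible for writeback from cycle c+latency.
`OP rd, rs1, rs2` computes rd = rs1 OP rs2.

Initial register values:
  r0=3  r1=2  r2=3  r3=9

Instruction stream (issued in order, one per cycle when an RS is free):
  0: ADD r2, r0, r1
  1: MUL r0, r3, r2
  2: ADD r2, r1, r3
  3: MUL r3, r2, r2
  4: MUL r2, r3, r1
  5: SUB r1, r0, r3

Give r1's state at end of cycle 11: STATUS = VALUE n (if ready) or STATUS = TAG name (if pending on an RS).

STATUS = VALUE -76

  c1: issue ADD r2<-Add1  regs: r0:3,r1:2,r2:Add1,r3:9
  c2: issue MUL r0<-Mul1  regs: r0:Mul1,r1:2,r2:Add1,r3:9
  c3: CDB Add1=5; issue ADD r2<-Add1  regs: r0:Mul1,r1:2,r2:Add1,r3:9
  c4: issue MUL r3<-Mul2  regs: r0:Mul1,r1:2,r2:Add1,r3:Mul2
  c5: CDB Add1=11; stall  regs: r0:Mul1,r1:2,r2:11,r3:Mul2
  c6: stall  regs: r0:Mul1,r1:2,r2:11,r3:Mul2
  c7: CDB Mul1=45; issue MUL r2<-Mul1  regs: r0:45,r1:2,r2:Mul1,r3:Mul2
  c8: issue SUB r1<-Add1  regs: r0:45,r1:Add1,r2:Mul1,r3:Mul2
  c9: CDB Mul2=121  regs: r0:45,r1:Add1,r2:Mul1,r3:121
  c10: -  regs: r0:45,r1:Add1,r2:Mul1,r3:121
  c11: CDB Add1=-76  regs: r0:45,r1:-76,r2:Mul1,r3:121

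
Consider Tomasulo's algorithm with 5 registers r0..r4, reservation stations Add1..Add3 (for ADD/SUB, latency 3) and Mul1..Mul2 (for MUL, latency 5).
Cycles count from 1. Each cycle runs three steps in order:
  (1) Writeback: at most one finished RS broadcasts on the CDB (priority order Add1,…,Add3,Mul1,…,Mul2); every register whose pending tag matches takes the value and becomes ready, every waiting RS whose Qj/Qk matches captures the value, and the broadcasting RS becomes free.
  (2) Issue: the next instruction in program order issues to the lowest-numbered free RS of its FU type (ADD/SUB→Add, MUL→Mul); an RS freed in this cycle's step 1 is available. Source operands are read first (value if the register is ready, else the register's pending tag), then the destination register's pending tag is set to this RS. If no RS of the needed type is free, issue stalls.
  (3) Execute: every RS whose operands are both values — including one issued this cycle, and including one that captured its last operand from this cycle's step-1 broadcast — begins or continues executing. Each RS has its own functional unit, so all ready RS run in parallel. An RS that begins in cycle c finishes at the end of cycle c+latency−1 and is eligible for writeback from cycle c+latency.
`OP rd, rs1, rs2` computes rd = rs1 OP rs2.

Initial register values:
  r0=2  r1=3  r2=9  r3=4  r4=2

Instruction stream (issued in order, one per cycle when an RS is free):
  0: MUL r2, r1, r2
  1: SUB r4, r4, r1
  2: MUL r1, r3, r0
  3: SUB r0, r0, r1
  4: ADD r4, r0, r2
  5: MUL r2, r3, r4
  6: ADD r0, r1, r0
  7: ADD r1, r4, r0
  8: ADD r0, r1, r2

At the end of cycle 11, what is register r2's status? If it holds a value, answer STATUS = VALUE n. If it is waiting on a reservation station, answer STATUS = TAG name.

c1: issue MUL r2<-Mul1 | r0:2,r1:3,r2:Mul1,r3:4,r4:2
c2: issue SUB r4<-Add1 | r0:2,r1:3,r2:Mul1,r3:4,r4:Add1
c3: issue MUL r1<-Mul2 | r0:2,r1:Mul2,r2:Mul1,r3:4,r4:Add1
c4: issue SUB r0<-Add2 | r0:Add2,r1:Mul2,r2:Mul1,r3:4,r4:Add1
c5: CDB Add1=-1; issue ADD r4<-Add1 | r0:Add2,r1:Mul2,r2:Mul1,r3:4,r4:Add1
c6: CDB Mul1=27; issue MUL r2<-Mul1 | r0:Add2,r1:Mul2,r2:Mul1,r3:4,r4:Add1
c7: issue ADD r0<-Add3 | r0:Add3,r1:Mul2,r2:Mul1,r3:4,r4:Add1
c8: CDB Mul2=8; stall | r0:Add3,r1:8,r2:Mul1,r3:4,r4:Add1
c9: stall | r0:Add3,r1:8,r2:Mul1,r3:4,r4:Add1
c10: stall | r0:Add3,r1:8,r2:Mul1,r3:4,r4:Add1
c11: CDB Add2=-6; issue ADD r1<-Add2 | r0:Add3,r1:Add2,r2:Mul1,r3:4,r4:Add1

STATUS = TAG Mul1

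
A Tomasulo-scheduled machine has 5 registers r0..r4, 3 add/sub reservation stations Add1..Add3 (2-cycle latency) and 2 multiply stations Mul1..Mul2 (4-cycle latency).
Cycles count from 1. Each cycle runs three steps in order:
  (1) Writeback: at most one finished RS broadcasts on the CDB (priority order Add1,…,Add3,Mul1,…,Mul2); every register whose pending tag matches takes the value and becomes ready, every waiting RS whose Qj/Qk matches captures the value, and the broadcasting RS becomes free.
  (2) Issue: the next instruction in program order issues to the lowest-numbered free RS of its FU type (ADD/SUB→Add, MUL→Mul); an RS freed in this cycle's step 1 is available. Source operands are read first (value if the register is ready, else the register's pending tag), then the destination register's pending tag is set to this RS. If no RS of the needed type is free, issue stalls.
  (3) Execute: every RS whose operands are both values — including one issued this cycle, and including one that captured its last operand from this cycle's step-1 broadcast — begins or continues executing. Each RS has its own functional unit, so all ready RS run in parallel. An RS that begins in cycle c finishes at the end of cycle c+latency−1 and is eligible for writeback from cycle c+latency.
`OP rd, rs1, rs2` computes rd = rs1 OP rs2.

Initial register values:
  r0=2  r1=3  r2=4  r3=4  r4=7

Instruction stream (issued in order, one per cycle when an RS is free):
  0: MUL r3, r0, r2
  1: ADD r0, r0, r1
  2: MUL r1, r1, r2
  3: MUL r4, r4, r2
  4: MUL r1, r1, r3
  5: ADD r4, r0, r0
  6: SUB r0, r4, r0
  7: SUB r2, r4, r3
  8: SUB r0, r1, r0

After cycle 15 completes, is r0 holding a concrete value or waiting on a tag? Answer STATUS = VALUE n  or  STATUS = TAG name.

cycle 1: issue MUL r3<-Mul1 // r0:2,r1:3,r2:4,r3:Mul1,r4:7
cycle 2: issue ADD r0<-Add1 // r0:Add1,r1:3,r2:4,r3:Mul1,r4:7
cycle 3: issue MUL r1<-Mul2 // r0:Add1,r1:Mul2,r2:4,r3:Mul1,r4:7
cycle 4: CDB Add1=5; stall // r0:5,r1:Mul2,r2:4,r3:Mul1,r4:7
cycle 5: CDB Mul1=8; issue MUL r4<-Mul1 // r0:5,r1:Mul2,r2:4,r3:8,r4:Mul1
cycle 6: stall // r0:5,r1:Mul2,r2:4,r3:8,r4:Mul1
cycle 7: CDB Mul2=12; issue MUL r1<-Mul2 // r0:5,r1:Mul2,r2:4,r3:8,r4:Mul1
cycle 8: issue ADD r4<-Add1 // r0:5,r1:Mul2,r2:4,r3:8,r4:Add1
cycle 9: CDB Mul1=28; issue SUB r0<-Add2 // r0:Add2,r1:Mul2,r2:4,r3:8,r4:Add1
cycle 10: CDB Add1=10; issue SUB r2<-Add1 // r0:Add2,r1:Mul2,r2:Add1,r3:8,r4:10
cycle 11: CDB Mul2=96; issue SUB r0<-Add3 // r0:Add3,r1:96,r2:Add1,r3:8,r4:10
cycle 12: CDB Add1=2 // r0:Add3,r1:96,r2:2,r3:8,r4:10
cycle 13: CDB Add2=5 // r0:Add3,r1:96,r2:2,r3:8,r4:10
cycle 14: - // r0:Add3,r1:96,r2:2,r3:8,r4:10
cycle 15: CDB Add3=91 // r0:91,r1:96,r2:2,r3:8,r4:10

STATUS = VALUE 91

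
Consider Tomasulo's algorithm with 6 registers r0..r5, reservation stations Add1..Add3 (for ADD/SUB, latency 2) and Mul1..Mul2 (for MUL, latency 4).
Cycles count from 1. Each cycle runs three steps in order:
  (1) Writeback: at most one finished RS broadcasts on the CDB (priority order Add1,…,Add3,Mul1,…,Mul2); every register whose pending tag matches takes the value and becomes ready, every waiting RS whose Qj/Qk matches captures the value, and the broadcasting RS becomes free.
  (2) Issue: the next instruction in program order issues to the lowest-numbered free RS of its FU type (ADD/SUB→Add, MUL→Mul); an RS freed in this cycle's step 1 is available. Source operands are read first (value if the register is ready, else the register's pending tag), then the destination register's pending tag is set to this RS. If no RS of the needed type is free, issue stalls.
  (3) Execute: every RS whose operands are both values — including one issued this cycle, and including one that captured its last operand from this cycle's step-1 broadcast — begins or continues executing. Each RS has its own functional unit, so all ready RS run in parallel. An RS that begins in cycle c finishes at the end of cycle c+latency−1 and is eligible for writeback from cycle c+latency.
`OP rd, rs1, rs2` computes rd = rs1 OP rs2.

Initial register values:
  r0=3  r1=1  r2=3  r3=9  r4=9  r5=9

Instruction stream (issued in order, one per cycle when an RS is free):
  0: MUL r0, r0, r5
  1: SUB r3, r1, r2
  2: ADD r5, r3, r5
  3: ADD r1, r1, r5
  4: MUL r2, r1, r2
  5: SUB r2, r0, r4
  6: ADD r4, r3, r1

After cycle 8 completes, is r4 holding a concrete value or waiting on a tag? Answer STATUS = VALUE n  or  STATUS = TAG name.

STATUS = TAG Add3

c1: issue MUL r0<-Mul1 | r0:Mul1,r1:1,r2:3,r3:9,r4:9,r5:9
c2: issue SUB r3<-Add1 | r0:Mul1,r1:1,r2:3,r3:Add1,r4:9,r5:9
c3: issue ADD r5<-Add2 | r0:Mul1,r1:1,r2:3,r3:Add1,r4:9,r5:Add2
c4: CDB Add1=-2; issue ADD r1<-Add1 | r0:Mul1,r1:Add1,r2:3,r3:-2,r4:9,r5:Add2
c5: CDB Mul1=27; issue MUL r2<-Mul1 | r0:27,r1:Add1,r2:Mul1,r3:-2,r4:9,r5:Add2
c6: CDB Add2=7; issue SUB r2<-Add2 | r0:27,r1:Add1,r2:Add2,r3:-2,r4:9,r5:7
c7: issue ADD r4<-Add3 | r0:27,r1:Add1,r2:Add2,r3:-2,r4:Add3,r5:7
c8: CDB Add1=8 | r0:27,r1:8,r2:Add2,r3:-2,r4:Add3,r5:7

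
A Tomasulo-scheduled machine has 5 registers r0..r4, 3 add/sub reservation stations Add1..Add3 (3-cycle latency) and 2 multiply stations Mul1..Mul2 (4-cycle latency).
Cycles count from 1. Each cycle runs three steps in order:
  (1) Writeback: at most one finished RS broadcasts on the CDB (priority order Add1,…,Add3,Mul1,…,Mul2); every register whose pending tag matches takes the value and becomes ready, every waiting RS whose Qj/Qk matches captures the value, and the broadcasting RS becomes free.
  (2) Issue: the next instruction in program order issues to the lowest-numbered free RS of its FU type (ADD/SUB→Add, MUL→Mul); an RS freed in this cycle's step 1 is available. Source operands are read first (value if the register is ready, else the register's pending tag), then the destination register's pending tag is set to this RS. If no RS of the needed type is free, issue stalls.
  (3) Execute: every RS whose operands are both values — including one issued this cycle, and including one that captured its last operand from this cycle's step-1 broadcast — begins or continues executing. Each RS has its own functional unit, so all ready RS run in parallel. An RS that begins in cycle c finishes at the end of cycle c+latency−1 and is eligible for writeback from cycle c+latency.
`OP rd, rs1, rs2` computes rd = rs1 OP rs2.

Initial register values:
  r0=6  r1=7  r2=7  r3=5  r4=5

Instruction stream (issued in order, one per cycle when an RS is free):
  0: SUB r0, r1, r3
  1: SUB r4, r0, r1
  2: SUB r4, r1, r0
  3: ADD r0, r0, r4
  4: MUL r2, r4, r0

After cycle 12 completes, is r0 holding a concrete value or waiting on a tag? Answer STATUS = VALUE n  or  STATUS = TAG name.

STATUS = VALUE 7

  c1: issue SUB r0<-Add1  regs: r0:Add1,r1:7,r2:7,r3:5,r4:5
  c2: issue SUB r4<-Add2  regs: r0:Add1,r1:7,r2:7,r3:5,r4:Add2
  c3: issue SUB r4<-Add3  regs: r0:Add1,r1:7,r2:7,r3:5,r4:Add3
  c4: CDB Add1=2; issue ADD r0<-Add1  regs: r0:Add1,r1:7,r2:7,r3:5,r4:Add3
  c5: issue MUL r2<-Mul1  regs: r0:Add1,r1:7,r2:Mul1,r3:5,r4:Add3
  c6: -  regs: r0:Add1,r1:7,r2:Mul1,r3:5,r4:Add3
  c7: CDB Add2=-5  regs: r0:Add1,r1:7,r2:Mul1,r3:5,r4:Add3
  c8: CDB Add3=5  regs: r0:Add1,r1:7,r2:Mul1,r3:5,r4:5
  c9: -  regs: r0:Add1,r1:7,r2:Mul1,r3:5,r4:5
  c10: -  regs: r0:Add1,r1:7,r2:Mul1,r3:5,r4:5
  c11: CDB Add1=7  regs: r0:7,r1:7,r2:Mul1,r3:5,r4:5
  c12: -  regs: r0:7,r1:7,r2:Mul1,r3:5,r4:5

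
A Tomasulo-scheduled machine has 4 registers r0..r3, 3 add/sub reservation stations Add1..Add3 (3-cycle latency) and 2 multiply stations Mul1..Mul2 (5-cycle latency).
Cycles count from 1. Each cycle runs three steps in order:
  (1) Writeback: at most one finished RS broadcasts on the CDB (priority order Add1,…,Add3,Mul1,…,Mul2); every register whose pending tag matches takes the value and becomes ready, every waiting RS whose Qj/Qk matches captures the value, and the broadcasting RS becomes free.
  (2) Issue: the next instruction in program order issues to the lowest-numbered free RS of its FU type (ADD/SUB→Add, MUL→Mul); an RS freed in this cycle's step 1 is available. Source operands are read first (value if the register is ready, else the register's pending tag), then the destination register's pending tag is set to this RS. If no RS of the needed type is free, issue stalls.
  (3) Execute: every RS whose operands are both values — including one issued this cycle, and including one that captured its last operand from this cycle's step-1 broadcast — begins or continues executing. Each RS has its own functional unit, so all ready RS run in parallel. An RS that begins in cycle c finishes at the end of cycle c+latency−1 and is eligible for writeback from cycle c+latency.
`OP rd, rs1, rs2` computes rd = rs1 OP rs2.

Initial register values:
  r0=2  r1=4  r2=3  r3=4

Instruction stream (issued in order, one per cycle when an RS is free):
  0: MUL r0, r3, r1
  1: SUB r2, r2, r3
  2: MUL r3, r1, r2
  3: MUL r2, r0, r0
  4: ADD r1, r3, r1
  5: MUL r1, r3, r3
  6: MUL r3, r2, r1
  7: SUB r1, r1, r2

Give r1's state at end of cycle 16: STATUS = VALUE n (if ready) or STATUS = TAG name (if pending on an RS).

cycle 1: issue MUL r0<-Mul1 // r0:Mul1,r1:4,r2:3,r3:4
cycle 2: issue SUB r2<-Add1 // r0:Mul1,r1:4,r2:Add1,r3:4
cycle 3: issue MUL r3<-Mul2 // r0:Mul1,r1:4,r2:Add1,r3:Mul2
cycle 4: stall // r0:Mul1,r1:4,r2:Add1,r3:Mul2
cycle 5: CDB Add1=-1; stall // r0:Mul1,r1:4,r2:-1,r3:Mul2
cycle 6: CDB Mul1=16; issue MUL r2<-Mul1 // r0:16,r1:4,r2:Mul1,r3:Mul2
cycle 7: issue ADD r1<-Add1 // r0:16,r1:Add1,r2:Mul1,r3:Mul2
cycle 8: stall // r0:16,r1:Add1,r2:Mul1,r3:Mul2
cycle 9: stall // r0:16,r1:Add1,r2:Mul1,r3:Mul2
cycle 10: CDB Mul2=-4; issue MUL r1<-Mul2 // r0:16,r1:Mul2,r2:Mul1,r3:-4
cycle 11: CDB Mul1=256; issue MUL r3<-Mul1 // r0:16,r1:Mul2,r2:256,r3:Mul1
cycle 12: issue SUB r1<-Add2 // r0:16,r1:Add2,r2:256,r3:Mul1
cycle 13: CDB Add1=0 // r0:16,r1:Add2,r2:256,r3:Mul1
cycle 14: - // r0:16,r1:Add2,r2:256,r3:Mul1
cycle 15: CDB Mul2=16 // r0:16,r1:Add2,r2:256,r3:Mul1
cycle 16: - // r0:16,r1:Add2,r2:256,r3:Mul1

STATUS = TAG Add2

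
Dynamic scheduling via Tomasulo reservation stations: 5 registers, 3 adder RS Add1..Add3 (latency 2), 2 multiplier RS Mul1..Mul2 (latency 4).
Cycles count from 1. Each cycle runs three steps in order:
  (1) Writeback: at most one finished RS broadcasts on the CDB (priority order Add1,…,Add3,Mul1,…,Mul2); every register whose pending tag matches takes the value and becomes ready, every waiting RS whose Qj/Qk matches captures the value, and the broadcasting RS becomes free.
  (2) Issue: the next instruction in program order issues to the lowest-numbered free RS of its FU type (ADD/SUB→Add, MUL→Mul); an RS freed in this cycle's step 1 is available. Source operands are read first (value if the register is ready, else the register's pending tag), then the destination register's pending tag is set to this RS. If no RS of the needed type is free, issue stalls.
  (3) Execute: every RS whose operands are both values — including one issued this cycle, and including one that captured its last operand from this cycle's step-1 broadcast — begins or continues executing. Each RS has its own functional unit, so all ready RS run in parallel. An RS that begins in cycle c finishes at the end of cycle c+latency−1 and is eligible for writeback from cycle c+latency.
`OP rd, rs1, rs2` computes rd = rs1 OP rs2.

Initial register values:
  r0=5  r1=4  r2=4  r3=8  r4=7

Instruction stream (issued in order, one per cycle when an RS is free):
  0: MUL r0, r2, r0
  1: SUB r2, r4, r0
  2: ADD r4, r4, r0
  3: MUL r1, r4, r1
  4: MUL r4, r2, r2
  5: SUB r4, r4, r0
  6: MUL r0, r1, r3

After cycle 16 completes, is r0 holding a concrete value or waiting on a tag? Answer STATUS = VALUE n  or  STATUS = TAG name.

c1: issue MUL r0<-Mul1 | r0:Mul1,r1:4,r2:4,r3:8,r4:7
c2: issue SUB r2<-Add1 | r0:Mul1,r1:4,r2:Add1,r3:8,r4:7
c3: issue ADD r4<-Add2 | r0:Mul1,r1:4,r2:Add1,r3:8,r4:Add2
c4: issue MUL r1<-Mul2 | r0:Mul1,r1:Mul2,r2:Add1,r3:8,r4:Add2
c5: CDB Mul1=20; issue MUL r4<-Mul1 | r0:20,r1:Mul2,r2:Add1,r3:8,r4:Mul1
c6: issue SUB r4<-Add3 | r0:20,r1:Mul2,r2:Add1,r3:8,r4:Add3
c7: CDB Add1=-13; stall | r0:20,r1:Mul2,r2:-13,r3:8,r4:Add3
c8: CDB Add2=27; stall | r0:20,r1:Mul2,r2:-13,r3:8,r4:Add3
c9: stall | r0:20,r1:Mul2,r2:-13,r3:8,r4:Add3
c10: stall | r0:20,r1:Mul2,r2:-13,r3:8,r4:Add3
c11: CDB Mul1=169; issue MUL r0<-Mul1 | r0:Mul1,r1:Mul2,r2:-13,r3:8,r4:Add3
c12: CDB Mul2=108 | r0:Mul1,r1:108,r2:-13,r3:8,r4:Add3
c13: CDB Add3=149 | r0:Mul1,r1:108,r2:-13,r3:8,r4:149
c14: - | r0:Mul1,r1:108,r2:-13,r3:8,r4:149
c15: - | r0:Mul1,r1:108,r2:-13,r3:8,r4:149
c16: CDB Mul1=864 | r0:864,r1:108,r2:-13,r3:8,r4:149

STATUS = VALUE 864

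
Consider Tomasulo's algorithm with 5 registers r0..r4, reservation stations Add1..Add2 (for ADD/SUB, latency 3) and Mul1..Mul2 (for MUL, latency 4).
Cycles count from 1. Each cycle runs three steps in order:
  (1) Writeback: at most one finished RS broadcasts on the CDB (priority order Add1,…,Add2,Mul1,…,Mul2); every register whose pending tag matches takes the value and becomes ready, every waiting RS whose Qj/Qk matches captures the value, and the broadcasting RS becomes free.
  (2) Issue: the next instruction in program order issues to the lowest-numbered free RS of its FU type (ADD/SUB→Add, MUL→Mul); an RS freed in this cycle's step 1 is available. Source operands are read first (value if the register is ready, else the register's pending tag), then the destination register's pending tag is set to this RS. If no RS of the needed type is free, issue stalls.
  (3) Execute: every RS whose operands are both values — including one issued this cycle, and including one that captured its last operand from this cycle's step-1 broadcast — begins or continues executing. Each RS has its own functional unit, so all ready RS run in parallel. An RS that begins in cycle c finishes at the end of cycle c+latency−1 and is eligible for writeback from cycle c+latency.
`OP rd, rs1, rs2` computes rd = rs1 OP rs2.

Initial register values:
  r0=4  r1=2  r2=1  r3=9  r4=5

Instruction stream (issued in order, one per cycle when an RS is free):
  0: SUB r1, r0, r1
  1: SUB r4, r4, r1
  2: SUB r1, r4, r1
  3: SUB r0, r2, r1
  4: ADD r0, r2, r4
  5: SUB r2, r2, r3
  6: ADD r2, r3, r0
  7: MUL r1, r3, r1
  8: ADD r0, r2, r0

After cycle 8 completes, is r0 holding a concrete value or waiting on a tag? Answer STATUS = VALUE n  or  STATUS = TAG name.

cycle 1: issue SUB r1<-Add1 // r0:4,r1:Add1,r2:1,r3:9,r4:5
cycle 2: issue SUB r4<-Add2 // r0:4,r1:Add1,r2:1,r3:9,r4:Add2
cycle 3: stall // r0:4,r1:Add1,r2:1,r3:9,r4:Add2
cycle 4: CDB Add1=2; issue SUB r1<-Add1 // r0:4,r1:Add1,r2:1,r3:9,r4:Add2
cycle 5: stall // r0:4,r1:Add1,r2:1,r3:9,r4:Add2
cycle 6: stall // r0:4,r1:Add1,r2:1,r3:9,r4:Add2
cycle 7: CDB Add2=3; issue SUB r0<-Add2 // r0:Add2,r1:Add1,r2:1,r3:9,r4:3
cycle 8: stall // r0:Add2,r1:Add1,r2:1,r3:9,r4:3

STATUS = TAG Add2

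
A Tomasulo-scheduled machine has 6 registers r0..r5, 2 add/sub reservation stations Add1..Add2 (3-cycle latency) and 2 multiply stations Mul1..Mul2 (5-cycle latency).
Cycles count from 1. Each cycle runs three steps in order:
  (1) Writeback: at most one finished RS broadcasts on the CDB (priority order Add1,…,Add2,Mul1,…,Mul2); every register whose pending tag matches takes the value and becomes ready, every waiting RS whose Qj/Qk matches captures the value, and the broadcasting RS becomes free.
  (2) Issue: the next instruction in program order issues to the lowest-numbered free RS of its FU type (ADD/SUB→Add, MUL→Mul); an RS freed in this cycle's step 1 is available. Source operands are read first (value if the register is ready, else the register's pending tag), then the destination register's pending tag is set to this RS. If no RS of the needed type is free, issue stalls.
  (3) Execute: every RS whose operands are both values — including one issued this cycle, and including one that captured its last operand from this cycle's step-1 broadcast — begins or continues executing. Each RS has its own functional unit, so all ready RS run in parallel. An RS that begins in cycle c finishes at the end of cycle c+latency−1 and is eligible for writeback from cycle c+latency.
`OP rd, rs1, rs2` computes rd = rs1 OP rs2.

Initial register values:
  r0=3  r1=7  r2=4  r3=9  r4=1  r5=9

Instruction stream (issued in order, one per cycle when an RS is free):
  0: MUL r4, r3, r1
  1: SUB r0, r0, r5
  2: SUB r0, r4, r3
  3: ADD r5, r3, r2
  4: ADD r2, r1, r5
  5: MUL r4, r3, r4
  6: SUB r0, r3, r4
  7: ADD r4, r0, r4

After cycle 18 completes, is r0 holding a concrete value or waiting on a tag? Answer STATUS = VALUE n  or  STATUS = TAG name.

STATUS = VALUE -558

cycle 1: issue MUL r4<-Mul1 // r0:3,r1:7,r2:4,r3:9,r4:Mul1,r5:9
cycle 2: issue SUB r0<-Add1 // r0:Add1,r1:7,r2:4,r3:9,r4:Mul1,r5:9
cycle 3: issue SUB r0<-Add2 // r0:Add2,r1:7,r2:4,r3:9,r4:Mul1,r5:9
cycle 4: stall // r0:Add2,r1:7,r2:4,r3:9,r4:Mul1,r5:9
cycle 5: CDB Add1=-6; issue ADD r5<-Add1 // r0:Add2,r1:7,r2:4,r3:9,r4:Mul1,r5:Add1
cycle 6: CDB Mul1=63; stall // r0:Add2,r1:7,r2:4,r3:9,r4:63,r5:Add1
cycle 7: stall // r0:Add2,r1:7,r2:4,r3:9,r4:63,r5:Add1
cycle 8: CDB Add1=13; issue ADD r2<-Add1 // r0:Add2,r1:7,r2:Add1,r3:9,r4:63,r5:13
cycle 9: CDB Add2=54; issue MUL r4<-Mul1 // r0:54,r1:7,r2:Add1,r3:9,r4:Mul1,r5:13
cycle 10: issue SUB r0<-Add2 // r0:Add2,r1:7,r2:Add1,r3:9,r4:Mul1,r5:13
cycle 11: CDB Add1=20; issue ADD r4<-Add1 // r0:Add2,r1:7,r2:20,r3:9,r4:Add1,r5:13
cycle 12: - // r0:Add2,r1:7,r2:20,r3:9,r4:Add1,r5:13
cycle 13: - // r0:Add2,r1:7,r2:20,r3:9,r4:Add1,r5:13
cycle 14: CDB Mul1=567 // r0:Add2,r1:7,r2:20,r3:9,r4:Add1,r5:13
cycle 15: - // r0:Add2,r1:7,r2:20,r3:9,r4:Add1,r5:13
cycle 16: - // r0:Add2,r1:7,r2:20,r3:9,r4:Add1,r5:13
cycle 17: CDB Add2=-558 // r0:-558,r1:7,r2:20,r3:9,r4:Add1,r5:13
cycle 18: - // r0:-558,r1:7,r2:20,r3:9,r4:Add1,r5:13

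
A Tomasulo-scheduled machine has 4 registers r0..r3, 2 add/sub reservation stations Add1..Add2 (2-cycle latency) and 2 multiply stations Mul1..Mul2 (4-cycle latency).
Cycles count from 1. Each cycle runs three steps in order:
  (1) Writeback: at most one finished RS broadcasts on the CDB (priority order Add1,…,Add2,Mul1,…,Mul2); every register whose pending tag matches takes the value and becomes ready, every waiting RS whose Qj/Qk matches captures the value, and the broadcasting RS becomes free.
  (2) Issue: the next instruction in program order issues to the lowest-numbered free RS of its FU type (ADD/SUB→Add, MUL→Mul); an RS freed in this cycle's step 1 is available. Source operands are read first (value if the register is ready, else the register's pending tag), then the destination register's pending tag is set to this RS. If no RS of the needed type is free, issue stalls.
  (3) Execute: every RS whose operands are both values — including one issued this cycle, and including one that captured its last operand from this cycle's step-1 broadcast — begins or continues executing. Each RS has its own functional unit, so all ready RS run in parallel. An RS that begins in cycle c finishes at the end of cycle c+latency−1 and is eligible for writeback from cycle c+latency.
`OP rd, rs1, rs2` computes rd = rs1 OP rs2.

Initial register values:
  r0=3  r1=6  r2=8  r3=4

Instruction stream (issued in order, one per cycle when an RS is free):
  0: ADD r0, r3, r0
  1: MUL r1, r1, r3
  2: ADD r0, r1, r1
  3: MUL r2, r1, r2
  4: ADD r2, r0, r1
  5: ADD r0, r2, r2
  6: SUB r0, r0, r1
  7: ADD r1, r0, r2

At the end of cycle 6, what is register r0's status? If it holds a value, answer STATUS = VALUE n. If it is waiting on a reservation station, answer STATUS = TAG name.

STATUS = TAG Add1

  c1: issue ADD r0<-Add1  regs: r0:Add1,r1:6,r2:8,r3:4
  c2: issue MUL r1<-Mul1  regs: r0:Add1,r1:Mul1,r2:8,r3:4
  c3: CDB Add1=7; issue ADD r0<-Add1  regs: r0:Add1,r1:Mul1,r2:8,r3:4
  c4: issue MUL r2<-Mul2  regs: r0:Add1,r1:Mul1,r2:Mul2,r3:4
  c5: issue ADD r2<-Add2  regs: r0:Add1,r1:Mul1,r2:Add2,r3:4
  c6: CDB Mul1=24; stall  regs: r0:Add1,r1:24,r2:Add2,r3:4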